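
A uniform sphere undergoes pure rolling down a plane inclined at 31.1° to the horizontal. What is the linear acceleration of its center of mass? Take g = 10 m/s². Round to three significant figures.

a ≈ 3.69 m/s²

For this body I = (2/5)MR², i.e. k = I/(MR²) = 0.4.
Translational: Mg sinθ − f = Ma. Rotational about the CM: fR = Iα = kMRa, so f = kMa.
Eliminating f: Mg sinθ = (1+k)Ma, so a = g sinθ/(1+k) = 10 × sin31.1° / 1.4 ≈ 3.69 m/s².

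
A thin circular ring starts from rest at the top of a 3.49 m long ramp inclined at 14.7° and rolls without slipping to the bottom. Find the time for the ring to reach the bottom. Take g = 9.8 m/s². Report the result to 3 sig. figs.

t ≈ 2.37 s

For this body I = MR², i.e. k = I/(MR²) = 1.
Newton's second law down the slope: Mg sinθ − f = Ma. The torque equation fR = Iα (with α = a/R) gives f = kMa.
Hence a = g sinθ/(1+k) = 9.8×sin14.7°/2 = 1.243 m/s².
Starting from rest, L = ½at², so t = √(2L/a) = √(2×3.49/1.243) ≈ 2.37 s.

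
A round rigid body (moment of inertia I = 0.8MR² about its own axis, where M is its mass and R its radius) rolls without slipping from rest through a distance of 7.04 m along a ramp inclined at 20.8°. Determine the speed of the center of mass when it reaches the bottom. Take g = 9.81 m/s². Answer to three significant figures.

v ≈ 5.22 m/s

With I = 0.8MR², the ratio k = I/(MR²) is 0.8.
Since it rolls without slipping, ω = v/R and KE = ½Mv² + ½Iω² = ½(1+k)Mv² = (9/10)Mv².
The vertical drop is h = L sinθ = 7.04 × sin20.8° = 2.5 m.
Setting Mgh = (9/10)Mv² gives v = √(2gh/(1+k)) = √(2·9.81·2.5/1.8) ≈ 5.22 m/s.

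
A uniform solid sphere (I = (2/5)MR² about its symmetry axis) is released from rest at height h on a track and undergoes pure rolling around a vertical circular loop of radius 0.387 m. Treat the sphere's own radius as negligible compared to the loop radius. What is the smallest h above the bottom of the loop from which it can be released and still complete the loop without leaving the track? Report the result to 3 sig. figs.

With I = (2/5)MR², the ratio k = I/(MR²) is 0.4.
At the top, contact is just lost when gravity alone supplies the centripetal force: Mg = Mv_top²/r, i.e. v_top² = gr.
With ω = v/R, the kinetic energy at speed v is ½(1+k)Mv² = (7/10)Mv².
Energy conservation from release (height h) to the top (height 2r): Mgh = Mg(2r) + (7/10)M·gr.
Thus h_min = 2r + (1+k)r/2 = r(2 + 1.4/2) = 0.387 × 2.7 ≈ 1.04 m.

h_min ≈ 1.04 m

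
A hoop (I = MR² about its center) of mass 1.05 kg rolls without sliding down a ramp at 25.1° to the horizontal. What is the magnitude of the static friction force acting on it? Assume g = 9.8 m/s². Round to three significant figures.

f ≈ 2.18 N

Here I = MR², so the shape factor k = I/(MR²) = 1.
Newton's second law down the slope: Mg sinθ − f = Ma. The torque equation fR = Iα (with α = a/R) gives f = kMa.
Combining, a = g sinθ/(1+k) and f = kMa = kMg sinθ/(1+k).
f = 1 × 1.05 × 9.8 × sin25.1° / 2 ≈ 2.18 N.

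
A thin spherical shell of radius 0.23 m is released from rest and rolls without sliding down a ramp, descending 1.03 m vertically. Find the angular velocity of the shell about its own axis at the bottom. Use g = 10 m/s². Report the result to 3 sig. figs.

Here I = (2/3)MR², so the shape factor k = I/(MR²) = 2/3.
Since it rolls without slipping, ω = v/R and KE = ½Mv² + ½Iω² = ½(1+k)Mv² = (5/6)Mv².
Energy conservation Mgh = ½(1+k)Mv² gives v = √(2gh/(1+k)) = √(2 × 10 × 1.03 / 1.667) = 3.516 m/s.
Then ω = v/R = 3.516 / 0.23 ≈ 15.3 rad/s.

ω ≈ 15.3 rad/s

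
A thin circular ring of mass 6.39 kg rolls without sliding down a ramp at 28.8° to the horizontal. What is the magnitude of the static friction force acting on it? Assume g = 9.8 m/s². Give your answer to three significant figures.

With I = MR², the ratio k = I/(MR²) is 1.
Newton's second law down the slope: Mg sinθ − f = Ma. The torque equation fR = Iα (with α = a/R) gives f = kMa.
Combining, a = g sinθ/(1+k) and f = kMa = kMg sinθ/(1+k).
f = 1 × 6.39 × 9.8 × sin28.8° / 2 ≈ 15.1 N.

f ≈ 15.1 N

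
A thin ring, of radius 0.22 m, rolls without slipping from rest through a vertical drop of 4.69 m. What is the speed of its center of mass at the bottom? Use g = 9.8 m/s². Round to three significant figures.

v ≈ 6.78 m/s

With I = MR², the ratio k = I/(MR²) is 1.
The rolling condition ω = v/R makes the rotational term ½I(v/R)² = ½kMv², so KE_total = ½(1+k)Mv² = Mv².
Energy conservation: Mgh = Mv², so v = √(2gh/(1+k)) = √(2 × 9.8 × 4.69 / 2) ≈ 6.78 m/s.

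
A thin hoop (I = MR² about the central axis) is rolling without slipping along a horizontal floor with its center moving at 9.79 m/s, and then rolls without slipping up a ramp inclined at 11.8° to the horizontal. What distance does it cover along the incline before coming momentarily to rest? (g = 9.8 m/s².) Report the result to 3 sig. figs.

For this body I = MR², i.e. k = I/(MR²) = 1.
Rolling without slipping gives ω = v/R, so the total kinetic energy is ½Mv² + ½Iω² = ½(1+k)Mv² = Mv².
Setting this equal to Mgh gives the vertical rise h = (1+k)v₀²/(2g) = 2×9.79²/(2×9.8) = 9.78 m.
The distance along the slope is d = h/sinθ = 9.78/sin11.8° ≈ 47.8 m.

d ≈ 47.8 m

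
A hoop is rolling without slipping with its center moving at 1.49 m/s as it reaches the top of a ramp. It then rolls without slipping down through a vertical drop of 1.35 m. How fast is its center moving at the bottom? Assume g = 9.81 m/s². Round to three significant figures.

v ≈ 3.93 m/s

For this body I = MR², i.e. k = I/(MR²) = 1.
The rolling condition ω = v/R makes the rotational term ½I(v/R)² = ½kMv², so KE_total = ½(1+k)Mv² = Mv².
Energy conservation: Mv₀² + Mgh = Mv², so v² = v₀² + 2gh/(1+k).
v = √(1.49² + 2×9.81×1.35/2) = √15.46 ≈ 3.93 m/s.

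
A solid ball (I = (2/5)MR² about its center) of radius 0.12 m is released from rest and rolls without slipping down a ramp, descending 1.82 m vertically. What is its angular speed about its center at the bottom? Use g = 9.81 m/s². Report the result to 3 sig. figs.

ω ≈ 42.1 rad/s

The moment of inertia is (2/5)MR², giving k ≡ I/(MR²) = 0.4.
Pure rolling means v = ωR; then KE = ½Mv² + ½I(v/R)² = ½(1+k)Mv² = (7/10)Mv².
Energy conservation Mgh = ½(1+k)Mv² gives v = √(2gh/(1+k)) = √(2 × 9.81 × 1.82 / 1.4) = 5.05 m/s.
Then ω = v/R = 5.05 / 0.12 ≈ 42.1 rad/s.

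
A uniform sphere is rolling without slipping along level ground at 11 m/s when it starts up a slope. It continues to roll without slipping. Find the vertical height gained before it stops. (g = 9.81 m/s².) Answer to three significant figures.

h ≈ 8.63 m

Here I = (2/5)MR², so the shape factor k = I/(MR²) = 0.4.
Since it rolls without slipping, ω = v/R and KE = ½Mv² + ½Iω² = ½(1+k)Mv² = (7/10)Mv².
All of this converts to potential energy at the highest point: (7/10)Mv₀² = Mgh.
Thus h = (1+k)v₀²/(2g) = 1.4 × 11² / (2 × 9.81) ≈ 8.63 m.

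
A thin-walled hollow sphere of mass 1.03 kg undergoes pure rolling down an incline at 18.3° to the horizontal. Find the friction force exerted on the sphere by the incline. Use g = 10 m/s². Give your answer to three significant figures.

The moment of inertia is (2/3)MR², giving k ≡ I/(MR²) = 2/3.
Translational: Mg sinθ − f = Ma. Rotational about the CM: fR = Iα = kMRa, so f = kMa.
Combining, a = g sinθ/(1+k) and f = kMa = kMg sinθ/(1+k).
f = (2/3) × 1.03 × 10 × sin18.3° / 1.667 ≈ 1.29 N.

f ≈ 1.29 N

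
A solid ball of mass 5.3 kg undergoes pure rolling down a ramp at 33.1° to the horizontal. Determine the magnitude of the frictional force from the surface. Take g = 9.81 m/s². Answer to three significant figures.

The moment of inertia is (2/5)MR², giving k ≡ I/(MR²) = 0.4.
Translational: Mg sinθ − f = Ma. Rotational about the CM: fR = Iα = kMRa, so f = kMa.
Combining, a = g sinθ/(1+k) and f = kMa = kMg sinθ/(1+k).
f = 0.4 × 5.3 × 9.81 × sin33.1° / 1.4 ≈ 8.11 N.

f ≈ 8.11 N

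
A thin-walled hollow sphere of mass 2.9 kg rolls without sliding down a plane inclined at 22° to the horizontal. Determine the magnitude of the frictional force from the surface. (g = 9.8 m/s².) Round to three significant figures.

Here I = (2/3)MR², so the shape factor k = I/(MR²) = 2/3.
Newton's second law down the slope: Mg sinθ − f = Ma. The torque equation fR = Iα (with α = a/R) gives f = kMa.
Combining, a = g sinθ/(1+k) and f = kMa = kMg sinθ/(1+k).
f = (2/3) × 2.9 × 9.8 × sin22° / 1.667 ≈ 4.26 N.

f ≈ 4.26 N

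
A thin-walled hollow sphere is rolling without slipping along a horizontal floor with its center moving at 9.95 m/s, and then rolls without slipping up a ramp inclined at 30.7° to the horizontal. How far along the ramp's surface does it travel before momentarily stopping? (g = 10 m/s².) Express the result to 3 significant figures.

The moment of inertia is (2/3)MR², giving k ≡ I/(MR²) = 2/3.
Pure rolling means v = ωR; then KE = ½Mv² + ½I(v/R)² = ½(1+k)Mv² = (5/6)Mv².
Setting this equal to Mgh gives the vertical rise h = (1+k)v₀²/(2g) = 1.667×9.95²/(2×10) = 8.25 m.
The distance along the slope is d = h/sinθ = 8.25/sin30.7° ≈ 16.2 m.

d ≈ 16.2 m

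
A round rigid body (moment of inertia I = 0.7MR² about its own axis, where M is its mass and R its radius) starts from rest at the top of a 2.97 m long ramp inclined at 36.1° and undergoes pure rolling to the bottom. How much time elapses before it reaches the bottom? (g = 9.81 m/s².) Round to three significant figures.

Here I = 0.7MR², so the shape factor k = I/(MR²) = 0.7.
Along the incline Mg sinθ − f = Ma, and torque about the center fR = Iα = kMR²(a/R) gives f = kMa.
Hence a = g sinθ/(1+k) = 9.81×sin36.1°/1.7 = 3.4 m/s².
With constant a from rest, t = √(2L/a) = √(2·2.97/3.4) ≈ 1.32 s.

t ≈ 1.32 s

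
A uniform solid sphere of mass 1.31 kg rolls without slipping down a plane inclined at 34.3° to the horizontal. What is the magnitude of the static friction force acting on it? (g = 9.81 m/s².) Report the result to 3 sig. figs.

The moment of inertia is (2/5)MR², giving k ≡ I/(MR²) = 0.4.
Along the incline Mg sinθ − f = Ma, and torque about the center fR = Iα = kMR²(a/R) gives f = kMa.
Combining, a = g sinθ/(1+k) and f = kMa = kMg sinθ/(1+k).
f = 0.4 × 1.31 × 9.81 × sin34.3° / 1.4 ≈ 2.07 N.

f ≈ 2.07 N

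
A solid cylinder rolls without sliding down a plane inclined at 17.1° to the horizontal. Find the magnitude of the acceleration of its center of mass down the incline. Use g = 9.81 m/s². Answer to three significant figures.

a ≈ 1.92 m/s²

The moment of inertia is (1/2)MR², giving k ≡ I/(MR²) = 0.5.
Along the incline Mg sinθ − f = Ma, and torque about the center fR = Iα = kMR²(a/R) gives f = kMa.
Eliminating f: Mg sinθ = (1+k)Ma, so a = g sinθ/(1+k) = 9.81 × sin17.1° / 1.5 ≈ 1.92 m/s².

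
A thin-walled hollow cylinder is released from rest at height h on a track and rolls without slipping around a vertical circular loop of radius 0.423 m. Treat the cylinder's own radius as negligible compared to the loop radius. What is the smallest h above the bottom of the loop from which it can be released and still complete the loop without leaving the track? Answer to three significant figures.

With I = MR², the ratio k = I/(MR²) is 1.
At the top, contact is just lost when gravity alone supplies the centripetal force: Mg = Mv_top²/r, i.e. v_top² = gr.
With ω = v/R, the kinetic energy at speed v is ½(1+k)Mv² = Mv².
Energy conservation from release (height h) to the top (height 2r): Mgh = Mg(2r) + M·gr.
Thus h_min = 2r + (1+k)r/2 = r(2 + 2/2) = 0.423 × 3 ≈ 1.27 m.

h_min ≈ 1.27 m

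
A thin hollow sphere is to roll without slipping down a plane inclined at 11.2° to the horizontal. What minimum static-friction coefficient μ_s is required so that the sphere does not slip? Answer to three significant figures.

With I = (2/3)MR², the ratio k = I/(MR²) is 2/3.
Translational: Mg sinθ − f = Ma. Rotational about the CM: fR = Iα = kMRa, so f = kMa.
These give a = g sinθ/(1+k) and the required friction f = kMg sinθ/(1+k).
With N = Mg cosθ, the no-slip condition f ≤ μN gives μ_min = f/N = k tanθ/(1+k).
μ_min = (2/3) × tan11.2° / 1.667 ≈ 0.0792.

μ_min ≈ 0.0792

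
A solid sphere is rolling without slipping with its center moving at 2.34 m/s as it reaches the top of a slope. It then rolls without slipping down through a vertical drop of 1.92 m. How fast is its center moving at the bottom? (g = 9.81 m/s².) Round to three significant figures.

With I = (2/5)MR², the ratio k = I/(MR²) is 0.4.
Rolling without slipping gives ω = v/R, so the total kinetic energy is ½Mv² + ½Iω² = ½(1+k)Mv² = (7/10)Mv².
Conserving energy between top and bottom: (7/10)Mv² = (7/10)Mv₀² + Mgh, hence v² = v₀² + 2gh/(1+k).
v = √(2.34² + 2×9.81×1.92/1.4) = √32.38 ≈ 5.69 m/s.

v ≈ 5.69 m/s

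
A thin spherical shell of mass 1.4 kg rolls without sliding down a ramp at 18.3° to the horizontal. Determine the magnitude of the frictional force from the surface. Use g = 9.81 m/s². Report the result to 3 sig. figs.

f ≈ 1.72 N

With I = (2/3)MR², the ratio k = I/(MR²) is 2/3.
Along the incline Mg sinθ − f = Ma, and torque about the center fR = Iα = kMR²(a/R) gives f = kMa.
Combining, a = g sinθ/(1+k) and f = kMa = kMg sinθ/(1+k).
f = (2/3) × 1.4 × 9.81 × sin18.3° / 1.667 ≈ 1.72 N.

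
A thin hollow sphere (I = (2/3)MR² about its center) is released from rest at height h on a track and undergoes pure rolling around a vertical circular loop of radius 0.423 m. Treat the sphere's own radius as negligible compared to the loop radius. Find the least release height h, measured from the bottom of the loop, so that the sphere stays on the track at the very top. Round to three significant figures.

The moment of inertia is (2/3)MR², giving k ≡ I/(MR²) = 2/3.
At the top, contact is just lost when gravity alone supplies the centripetal force: Mg = Mv_top²/r, i.e. v_top² = gr.
With ω = v/R, the kinetic energy at speed v is ½(1+k)Mv² = (5/6)Mv².
Energy conservation from release (height h) to the top (height 2r): Mgh = Mg(2r) + (5/6)M·gr.
Thus h_min = 2r + (1+k)r/2 = r(2 + 1.667/2) = 0.423 × 2.833 ≈ 1.20 m.

h_min ≈ 1.20 m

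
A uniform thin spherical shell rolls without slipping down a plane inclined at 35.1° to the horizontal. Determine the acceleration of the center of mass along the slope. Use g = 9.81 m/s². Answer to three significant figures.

With I = (2/3)MR², the ratio k = I/(MR²) is 2/3.
Translational: Mg sinθ − f = Ma. Rotational about the CM: fR = Iα = kMRa, so f = kMa.
Eliminating f: Mg sinθ = (1+k)Ma, so a = g sinθ/(1+k) = 9.81 × sin35.1° / 1.667 ≈ 3.38 m/s².

a ≈ 3.38 m/s²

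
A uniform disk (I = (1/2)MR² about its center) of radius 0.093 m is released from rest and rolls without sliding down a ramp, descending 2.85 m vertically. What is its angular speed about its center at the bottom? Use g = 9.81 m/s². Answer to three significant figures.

ω ≈ 65.7 rad/s

The moment of inertia is (1/2)MR², giving k ≡ I/(MR²) = 0.5.
Rolling without slipping gives ω = v/R, so the total kinetic energy is ½Mv² + ½Iω² = ½(1+k)Mv² = (3/4)Mv².
Energy conservation Mgh = ½(1+k)Mv² gives v = √(2gh/(1+k)) = √(2 × 9.81 × 2.85 / 1.5) = 6.106 m/s.
Then ω = v/R = 6.106 / 0.093 ≈ 65.7 rad/s.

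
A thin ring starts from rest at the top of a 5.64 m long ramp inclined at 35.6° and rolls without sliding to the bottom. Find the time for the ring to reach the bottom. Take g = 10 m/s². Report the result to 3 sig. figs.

t ≈ 1.97 s

For this body I = MR², i.e. k = I/(MR²) = 1.
Translational: Mg sinθ − f = Ma. Rotational about the CM: fR = Iα = kMRa, so f = kMa.
Hence a = g sinθ/(1+k) = 10×sin35.6°/2 = 2.911 m/s².
With constant a from rest, t = √(2L/a) = √(2·5.64/2.911) ≈ 1.97 s.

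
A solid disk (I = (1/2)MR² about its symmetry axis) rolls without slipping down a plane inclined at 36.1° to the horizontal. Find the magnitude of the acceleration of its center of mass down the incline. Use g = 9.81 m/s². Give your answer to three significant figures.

a ≈ 3.85 m/s²

With I = (1/2)MR², the ratio k = I/(MR²) is 0.5.
Along the incline Mg sinθ − f = Ma, and torque about the center fR = Iα = kMR²(a/R) gives f = kMa.
Eliminating f: Mg sinθ = (1+k)Ma, so a = g sinθ/(1+k) = 9.81 × sin36.1° / 1.5 ≈ 3.85 m/s².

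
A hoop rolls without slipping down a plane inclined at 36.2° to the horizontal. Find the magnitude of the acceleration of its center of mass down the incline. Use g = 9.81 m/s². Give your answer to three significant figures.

a ≈ 2.90 m/s²

Here I = MR², so the shape factor k = I/(MR²) = 1.
Along the incline Mg sinθ − f = Ma, and torque about the center fR = Iα = kMR²(a/R) gives f = kMa.
Eliminating f: Mg sinθ = (1+k)Ma, so a = g sinθ/(1+k) = 9.81 × sin36.2° / 2 ≈ 2.90 m/s².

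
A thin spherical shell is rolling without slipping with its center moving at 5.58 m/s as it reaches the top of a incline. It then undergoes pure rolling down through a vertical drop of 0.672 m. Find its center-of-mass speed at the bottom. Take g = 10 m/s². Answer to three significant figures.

v ≈ 6.26 m/s

For this body I = (2/3)MR², i.e. k = I/(MR²) = 2/3.
Rolling without slipping gives ω = v/R, so the total kinetic energy is ½Mv² + ½Iω² = ½(1+k)Mv² = (5/6)Mv².
Energy conservation: (5/6)Mv₀² + Mgh = (5/6)Mv², so v² = v₀² + 2gh/(1+k).
v = √(5.58² + 2×10×0.672/1.667) = √39.2 ≈ 6.26 m/s.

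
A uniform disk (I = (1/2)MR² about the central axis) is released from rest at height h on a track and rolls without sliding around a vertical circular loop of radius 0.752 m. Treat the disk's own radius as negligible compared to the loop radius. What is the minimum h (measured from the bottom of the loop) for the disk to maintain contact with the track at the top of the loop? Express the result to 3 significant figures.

h_min ≈ 2.07 m

Here I = (1/2)MR², so the shape factor k = I/(MR²) = 0.5.
At the top of the loop, the minimum-contact condition is Mg = Mv_top²/r, so v_top² = gr.
With ω = v/R, the kinetic energy at speed v is ½(1+k)Mv² = (3/4)Mv².
Energy conservation from release (height h) to the top (height 2r): Mgh = Mg(2r) + (3/4)M·gr.
Thus h_min = 2r + (1+k)r/2 = r(2 + 1.5/2) = 0.752 × 2.75 ≈ 2.07 m.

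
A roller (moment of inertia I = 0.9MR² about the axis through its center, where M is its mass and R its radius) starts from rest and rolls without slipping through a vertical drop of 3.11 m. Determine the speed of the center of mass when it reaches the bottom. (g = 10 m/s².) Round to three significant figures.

With I = 0.9MR², the ratio k = I/(MR²) is 0.9.
Since it rolls without slipping, ω = v/R and KE = ½Mv² + ½Iω² = ½(1+k)Mv² = (19/20)Mv².
Energy conservation: Mgh = (19/20)Mv², so v = √(2gh/(1+k)) = √(2 × 10 × 3.11 / 1.9) ≈ 5.72 m/s.

v ≈ 5.72 m/s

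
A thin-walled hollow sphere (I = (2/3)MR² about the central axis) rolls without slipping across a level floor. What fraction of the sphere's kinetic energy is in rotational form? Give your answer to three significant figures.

fraction ≈ 0.400

With I = (2/3)MR², the ratio k = I/(MR²) is 2/3.
Since ω = v/R, the translational part is ½Mv² and the rotational part is ½I(v/R)² = ½kMv²; the total is ½(1+k)Mv².
The rotational fraction is therefore k/(1+k) = (2/3)/1.667 ≈ 0.400.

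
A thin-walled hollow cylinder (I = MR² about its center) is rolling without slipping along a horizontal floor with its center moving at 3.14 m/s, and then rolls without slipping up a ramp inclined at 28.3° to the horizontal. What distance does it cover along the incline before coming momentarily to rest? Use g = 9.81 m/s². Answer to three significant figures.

d ≈ 2.12 m

For this body I = MR², i.e. k = I/(MR²) = 1.
Rolling without slipping gives ω = v/R, so the total kinetic energy is ½Mv² + ½Iω² = ½(1+k)Mv² = Mv².
Setting this equal to Mgh gives the vertical rise h = (1+k)v₀²/(2g) = 2×3.14²/(2×9.81) = 1.005 m.
The distance along the slope is d = h/sinθ = 1.005/sin28.3° ≈ 2.12 m.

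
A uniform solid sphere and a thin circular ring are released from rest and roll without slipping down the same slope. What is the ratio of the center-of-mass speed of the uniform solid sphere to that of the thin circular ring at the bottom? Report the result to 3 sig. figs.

v_ratio ≈ 1.20

Each satisfies Mgh = ½(1+k)Mv² with k = I/(MR²), so v ∝ 1/√(1+k).
For the uniform solid sphere k = 0.4; for the thin circular ring k = 1.
v₁/v₂ = √((1+k₂)/(1+k₁)) = √(2/1.4) ≈ 1.20.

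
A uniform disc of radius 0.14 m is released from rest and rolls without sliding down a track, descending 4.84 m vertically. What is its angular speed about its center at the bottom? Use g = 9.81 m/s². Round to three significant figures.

ω ≈ 56.8 rad/s

For this body I = (1/2)MR², i.e. k = I/(MR²) = 0.5.
Since it rolls without slipping, ω = v/R and KE = ½Mv² + ½Iω² = ½(1+k)Mv² = (3/4)Mv².
Energy conservation Mgh = ½(1+k)Mv² gives v = √(2gh/(1+k)) = √(2 × 9.81 × 4.84 / 1.5) = 7.957 m/s.
The angular speed follows from ω = v/R = 7.957/0.14 ≈ 56.8 rad/s.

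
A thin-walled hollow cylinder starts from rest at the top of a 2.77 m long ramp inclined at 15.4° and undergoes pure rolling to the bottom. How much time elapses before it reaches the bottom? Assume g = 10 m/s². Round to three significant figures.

t ≈ 2.04 s

The moment of inertia is MR², giving k ≡ I/(MR²) = 1.
Along the incline Mg sinθ − f = Ma, and torque about the center fR = Iα = kMR²(a/R) gives f = kMa.
Hence a = g sinθ/(1+k) = 10×sin15.4°/2 = 1.328 m/s².
With constant a from rest, t = √(2L/a) = √(2·2.77/1.328) ≈ 2.04 s.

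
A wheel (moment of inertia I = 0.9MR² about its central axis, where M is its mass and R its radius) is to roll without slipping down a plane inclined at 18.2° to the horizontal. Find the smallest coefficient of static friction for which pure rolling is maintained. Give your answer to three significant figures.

For this body I = 0.9MR², i.e. k = I/(MR²) = 0.9.
Translational: Mg sinθ − f = Ma. Rotational about the CM: fR = Iα = kMRa, so f = kMa.
These give a = g sinθ/(1+k) and the required friction f = kMg sinθ/(1+k).
With N = Mg cosθ, the no-slip condition f ≤ μN gives μ_min = f/N = k tanθ/(1+k).
μ_min = 0.9 × tan18.2° / 1.9 ≈ 0.156.

μ_min ≈ 0.156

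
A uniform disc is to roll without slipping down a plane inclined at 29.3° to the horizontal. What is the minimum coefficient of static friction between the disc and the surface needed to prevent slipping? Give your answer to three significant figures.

With I = (1/2)MR², the ratio k = I/(MR²) is 0.5.
Translational: Mg sinθ − f = Ma. Rotational about the CM: fR = Iα = kMRa, so f = kMa.
These give a = g sinθ/(1+k) and the required friction f = kMg sinθ/(1+k).
The normal force is N = Mg cosθ, so μ_min = f/N = k tanθ/(1+k).
μ_min = 0.5 × tan29.3° / 1.5 ≈ 0.187.

μ_min ≈ 0.187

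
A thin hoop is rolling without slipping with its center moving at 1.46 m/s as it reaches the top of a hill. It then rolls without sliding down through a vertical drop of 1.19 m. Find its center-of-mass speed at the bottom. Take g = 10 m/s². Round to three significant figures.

v ≈ 3.75 m/s

For this body I = MR², i.e. k = I/(MR²) = 1.
Since it rolls without slipping, ω = v/R and KE = ½Mv² + ½Iω² = ½(1+k)Mv² = Mv².
Energy conservation: Mv₀² + Mgh = Mv², so v² = v₀² + 2gh/(1+k).
v = √(1.46² + 2×10×1.19/2) = √14.03 ≈ 3.75 m/s.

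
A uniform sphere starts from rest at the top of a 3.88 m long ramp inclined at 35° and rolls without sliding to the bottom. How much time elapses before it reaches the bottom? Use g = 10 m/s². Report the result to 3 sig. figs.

t ≈ 1.38 s

With I = (2/5)MR², the ratio k = I/(MR²) is 0.4.
Newton's second law down the slope: Mg sinθ − f = Ma. The torque equation fR = Iα (with α = a/R) gives f = kMa.
Hence a = g sinθ/(1+k) = 10×sin35°/1.4 = 4.097 m/s².
Starting from rest, L = ½at², so t = √(2L/a) = √(2×3.88/4.097) ≈ 1.38 s.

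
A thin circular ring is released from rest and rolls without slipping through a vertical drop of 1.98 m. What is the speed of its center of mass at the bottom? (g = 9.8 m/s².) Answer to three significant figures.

v ≈ 4.40 m/s

With I = MR², the ratio k = I/(MR²) is 1.
Since it rolls without slipping, ω = v/R and KE = ½Mv² + ½Iω² = ½(1+k)Mv² = Mv².
Energy conservation: Mgh = Mv², so v = √(2gh/(1+k)) = √(2 × 9.8 × 1.98 / 2) ≈ 4.40 m/s.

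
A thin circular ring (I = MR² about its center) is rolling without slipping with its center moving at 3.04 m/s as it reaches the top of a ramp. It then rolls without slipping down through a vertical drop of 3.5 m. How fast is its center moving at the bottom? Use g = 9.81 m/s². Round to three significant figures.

The moment of inertia is MR², giving k ≡ I/(MR²) = 1.
Rolling without slipping gives ω = v/R, so the total kinetic energy is ½Mv² + ½Iω² = ½(1+k)Mv² = Mv².
Energy conservation: Mv₀² + Mgh = Mv², so v² = v₀² + 2gh/(1+k).
v = √(3.04² + 2×9.81×3.5/2) = √43.58 ≈ 6.60 m/s.

v ≈ 6.60 m/s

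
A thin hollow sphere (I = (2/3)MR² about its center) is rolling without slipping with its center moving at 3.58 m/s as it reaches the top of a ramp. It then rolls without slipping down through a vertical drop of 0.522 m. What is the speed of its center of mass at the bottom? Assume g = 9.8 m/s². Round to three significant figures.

v ≈ 4.35 m/s

Here I = (2/3)MR², so the shape factor k = I/(MR²) = 2/3.
The rolling condition ω = v/R makes the rotational term ½I(v/R)² = ½kMv², so KE_total = ½(1+k)Mv² = (5/6)Mv².
Conserving energy between top and bottom: (5/6)Mv² = (5/6)Mv₀² + Mgh, hence v² = v₀² + 2gh/(1+k).
v = √(3.58² + 2×9.8×0.522/1.667) = √18.96 ≈ 4.35 m/s.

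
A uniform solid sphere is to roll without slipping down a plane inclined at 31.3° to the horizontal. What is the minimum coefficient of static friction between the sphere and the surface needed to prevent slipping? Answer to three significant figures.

μ_min ≈ 0.174

Here I = (2/5)MR², so the shape factor k = I/(MR²) = 0.4.
Along the incline Mg sinθ − f = Ma, and torque about the center fR = Iα = kMR²(a/R) gives f = kMa.
These give a = g sinθ/(1+k) and the required friction f = kMg sinθ/(1+k).
The normal force is N = Mg cosθ, so μ_min = f/N = k tanθ/(1+k).
μ_min = 0.4 × tan31.3° / 1.4 ≈ 0.174.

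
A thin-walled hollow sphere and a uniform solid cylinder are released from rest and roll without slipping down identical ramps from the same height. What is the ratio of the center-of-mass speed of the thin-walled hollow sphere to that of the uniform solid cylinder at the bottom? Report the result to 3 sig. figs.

v_ratio ≈ 0.949

Each satisfies Mgh = ½(1+k)Mv² with k = I/(MR²), so v ∝ 1/√(1+k).
For the thin-walled hollow sphere k = 2/3; for the uniform solid cylinder k = 0.5.
v₁/v₂ = √((1+k₂)/(1+k₁)) = √(1.5/1.667) ≈ 0.949.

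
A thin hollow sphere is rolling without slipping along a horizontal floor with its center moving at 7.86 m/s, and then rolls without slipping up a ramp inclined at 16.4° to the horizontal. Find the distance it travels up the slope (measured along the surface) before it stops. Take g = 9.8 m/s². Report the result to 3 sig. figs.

For this body I = (2/3)MR², i.e. k = I/(MR²) = 2/3.
Rolling without slipping gives ω = v/R, so the total kinetic energy is ½Mv² + ½Iω² = ½(1+k)Mv² = (5/6)Mv².
Setting this equal to Mgh gives the vertical rise h = (1+k)v₀²/(2g) = 1.667×7.86²/(2×9.8) = 5.253 m.
The distance along the slope is d = h/sinθ = 5.253/sin16.4° ≈ 18.6 m.

d ≈ 18.6 m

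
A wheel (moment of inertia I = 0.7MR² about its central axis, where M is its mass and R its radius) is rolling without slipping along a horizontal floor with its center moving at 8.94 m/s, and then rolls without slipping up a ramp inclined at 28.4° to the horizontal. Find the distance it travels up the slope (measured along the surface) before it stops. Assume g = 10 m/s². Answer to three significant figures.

d ≈ 14.3 m

With I = 0.7MR², the ratio k = I/(MR²) is 0.7.
Since it rolls without slipping, ω = v/R and KE = ½Mv² + ½Iω² = ½(1+k)Mv² = (17/20)Mv².
Setting this equal to Mgh gives the vertical rise h = (1+k)v₀²/(2g) = 1.7×8.94²/(2×10) = 6.794 m.
Along the incline, d = h/sinθ = 6.794/sin28.4° ≈ 14.3 m.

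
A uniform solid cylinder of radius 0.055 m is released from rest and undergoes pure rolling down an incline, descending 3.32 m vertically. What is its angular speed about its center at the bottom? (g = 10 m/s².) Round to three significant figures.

ω ≈ 121 rad/s

Here I = (1/2)MR², so the shape factor k = I/(MR²) = 0.5.
Since it rolls without slipping, ω = v/R and KE = ½Mv² + ½Iω² = ½(1+k)Mv² = (3/4)Mv².
Energy conservation Mgh = ½(1+k)Mv² gives v = √(2gh/(1+k)) = √(2 × 10 × 3.32 / 1.5) = 6.653 m/s.
Then ω = v/R = 6.653 / 0.055 ≈ 121 rad/s.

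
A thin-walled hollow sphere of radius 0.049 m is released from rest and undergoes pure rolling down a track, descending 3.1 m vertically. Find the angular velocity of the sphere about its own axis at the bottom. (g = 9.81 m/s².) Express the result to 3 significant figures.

ω ≈ 123 rad/s

Here I = (2/3)MR², so the shape factor k = I/(MR²) = 2/3.
Pure rolling means v = ωR; then KE = ½Mv² + ½I(v/R)² = ½(1+k)Mv² = (5/6)Mv².
Energy conservation Mgh = ½(1+k)Mv² gives v = √(2gh/(1+k)) = √(2 × 9.81 × 3.1 / 1.667) = 6.041 m/s.
The angular speed follows from ω = v/R = 6.041/0.049 ≈ 123 rad/s.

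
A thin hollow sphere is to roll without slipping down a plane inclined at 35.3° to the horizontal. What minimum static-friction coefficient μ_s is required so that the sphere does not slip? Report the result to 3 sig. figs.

With I = (2/3)MR², the ratio k = I/(MR²) is 2/3.
Translational: Mg sinθ − f = Ma. Rotational about the CM: fR = Iα = kMRa, so f = kMa.
These give a = g sinθ/(1+k) and the required friction f = kMg sinθ/(1+k).
With N = Mg cosθ, the no-slip condition f ≤ μN gives μ_min = f/N = k tanθ/(1+k).
μ_min = (2/3) × tan35.3° / 1.667 ≈ 0.283.

μ_min ≈ 0.283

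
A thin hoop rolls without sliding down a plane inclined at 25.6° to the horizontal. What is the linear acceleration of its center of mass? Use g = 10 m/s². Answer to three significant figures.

a ≈ 2.16 m/s²

For this body I = MR², i.e. k = I/(MR²) = 1.
Along the incline Mg sinθ − f = Ma, and torque about the center fR = Iα = kMR²(a/R) gives f = kMa.
Eliminating f: Mg sinθ = (1+k)Ma, so a = g sinθ/(1+k) = 10 × sin25.6° / 2 ≈ 2.16 m/s².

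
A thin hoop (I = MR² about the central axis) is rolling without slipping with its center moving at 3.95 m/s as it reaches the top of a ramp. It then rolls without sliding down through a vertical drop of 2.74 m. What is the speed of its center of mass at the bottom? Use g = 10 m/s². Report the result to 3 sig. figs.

For this body I = MR², i.e. k = I/(MR²) = 1.
Rolling without slipping gives ω = v/R, so the total kinetic energy is ½Mv² + ½Iω² = ½(1+k)Mv² = Mv².
Energy conservation: Mv₀² + Mgh = Mv², so v² = v₀² + 2gh/(1+k).
v = √(3.95² + 2×10×2.74/2) = √43 ≈ 6.56 m/s.

v ≈ 6.56 m/s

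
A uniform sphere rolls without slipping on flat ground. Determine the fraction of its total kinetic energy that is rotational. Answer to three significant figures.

fraction ≈ 0.286

With I = (2/5)MR², the ratio k = I/(MR²) is 0.4.
Since ω = v/R, the translational part is ½Mv² and the rotational part is ½I(v/R)² = ½kMv²; the total is ½(1+k)Mv².
The rotational fraction is therefore k/(1+k) = 0.4/1.4 ≈ 0.286.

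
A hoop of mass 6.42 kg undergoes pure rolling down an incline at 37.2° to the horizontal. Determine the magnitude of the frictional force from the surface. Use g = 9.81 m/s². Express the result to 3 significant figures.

For this body I = MR², i.e. k = I/(MR²) = 1.
Newton's second law down the slope: Mg sinθ − f = Ma. The torque equation fR = Iα (with α = a/R) gives f = kMa.
Combining, a = g sinθ/(1+k) and f = kMa = kMg sinθ/(1+k).
f = 1 × 6.42 × 9.81 × sin37.2° / 2 ≈ 19.0 N.

f ≈ 19.0 N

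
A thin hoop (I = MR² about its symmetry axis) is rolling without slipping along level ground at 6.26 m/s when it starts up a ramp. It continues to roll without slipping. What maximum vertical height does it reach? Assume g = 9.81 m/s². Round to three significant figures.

h ≈ 3.99 m

With I = MR², the ratio k = I/(MR²) is 1.
The rolling condition ω = v/R makes the rotational term ½I(v/R)² = ½kMv², so KE_total = ½(1+k)Mv² = Mv².
All of this converts to potential energy at the highest point: Mv₀² = Mgh.
Thus h = (1+k)v₀²/(2g) = 2 × 6.26² / (2 × 9.81) ≈ 3.99 m.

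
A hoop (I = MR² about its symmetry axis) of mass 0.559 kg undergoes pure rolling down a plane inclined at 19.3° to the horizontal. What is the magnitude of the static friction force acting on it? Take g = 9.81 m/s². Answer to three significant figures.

f ≈ 0.906 N

The moment of inertia is MR², giving k ≡ I/(MR²) = 1.
Newton's second law down the slope: Mg sinθ − f = Ma. The torque equation fR = Iα (with α = a/R) gives f = kMa.
Combining, a = g sinθ/(1+k) and f = kMa = kMg sinθ/(1+k).
f = 1 × 0.559 × 9.81 × sin19.3° / 2 ≈ 0.906 N.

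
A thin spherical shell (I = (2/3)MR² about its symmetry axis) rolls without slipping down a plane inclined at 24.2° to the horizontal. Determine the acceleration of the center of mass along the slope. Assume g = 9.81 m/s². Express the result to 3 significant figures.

For this body I = (2/3)MR², i.e. k = I/(MR²) = 2/3.
Translational: Mg sinθ − f = Ma. Rotational about the CM: fR = Iα = kMRa, so f = kMa.
Eliminating f: Mg sinθ = (1+k)Ma, so a = g sinθ/(1+k) = 9.81 × sin24.2° / 1.667 ≈ 2.41 m/s².

a ≈ 2.41 m/s²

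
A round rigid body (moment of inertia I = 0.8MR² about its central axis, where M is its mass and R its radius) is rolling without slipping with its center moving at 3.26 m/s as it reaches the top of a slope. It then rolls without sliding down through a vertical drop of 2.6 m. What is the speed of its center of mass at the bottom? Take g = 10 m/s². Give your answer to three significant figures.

v ≈ 6.29 m/s

Here I = 0.8MR², so the shape factor k = I/(MR²) = 0.8.
Pure rolling means v = ωR; then KE = ½Mv² + ½I(v/R)² = ½(1+k)Mv² = (9/10)Mv².
Conserving energy between top and bottom: (9/10)Mv² = (9/10)Mv₀² + Mgh, hence v² = v₀² + 2gh/(1+k).
v = √(3.26² + 2×10×2.6/1.8) = √39.52 ≈ 6.29 m/s.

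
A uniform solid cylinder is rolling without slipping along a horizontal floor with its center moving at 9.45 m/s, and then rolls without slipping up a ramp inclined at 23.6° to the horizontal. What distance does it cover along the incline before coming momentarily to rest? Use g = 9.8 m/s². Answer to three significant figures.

Here I = (1/2)MR², so the shape factor k = I/(MR²) = 0.5.
Since it rolls without slipping, ω = v/R and KE = ½Mv² + ½Iω² = ½(1+k)Mv² = (3/4)Mv².
Setting this equal to Mgh gives the vertical rise h = (1+k)v₀²/(2g) = 1.5×9.45²/(2×9.8) = 6.834 m.
Along the incline, d = h/sinθ = 6.834/sin23.6° ≈ 17.1 m.

d ≈ 17.1 m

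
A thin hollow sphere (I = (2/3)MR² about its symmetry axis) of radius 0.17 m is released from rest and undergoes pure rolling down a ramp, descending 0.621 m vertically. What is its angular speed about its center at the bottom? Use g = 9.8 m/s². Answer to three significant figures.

ω ≈ 15.9 rad/s

Here I = (2/3)MR², so the shape factor k = I/(MR²) = 2/3.
Since it rolls without slipping, ω = v/R and KE = ½Mv² + ½Iω² = ½(1+k)Mv² = (5/6)Mv².
Energy conservation Mgh = ½(1+k)Mv² gives v = √(2gh/(1+k)) = √(2 × 9.8 × 0.621 / 1.667) = 2.702 m/s.
The angular speed follows from ω = v/R = 2.702/0.17 ≈ 15.9 rad/s.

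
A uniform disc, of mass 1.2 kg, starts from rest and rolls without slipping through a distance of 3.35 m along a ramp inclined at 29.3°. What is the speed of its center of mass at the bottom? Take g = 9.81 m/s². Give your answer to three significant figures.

The moment of inertia is (1/2)MR², giving k ≡ I/(MR²) = 0.5.
Since it rolls without slipping, ω = v/R and KE = ½Mv² + ½Iω² = ½(1+k)Mv² = (3/4)Mv².
The vertical drop is h = L sinθ = 3.35 × sin29.3° = 1.639 m.
Setting Mgh = (3/4)Mv² gives v = √(2gh/(1+k)) = √(2·9.81·1.639/1.5) ≈ 4.63 m/s.

v ≈ 4.63 m/s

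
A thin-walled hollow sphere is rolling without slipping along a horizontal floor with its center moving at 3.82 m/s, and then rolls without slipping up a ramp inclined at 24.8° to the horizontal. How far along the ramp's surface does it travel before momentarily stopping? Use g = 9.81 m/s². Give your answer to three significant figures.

d ≈ 2.96 m

With I = (2/3)MR², the ratio k = I/(MR²) is 2/3.
The rolling condition ω = v/R makes the rotational term ½I(v/R)² = ½kMv², so KE_total = ½(1+k)Mv² = (5/6)Mv².
Setting this equal to Mgh gives the vertical rise h = (1+k)v₀²/(2g) = 1.667×3.82²/(2×9.81) = 1.24 m.
Along the incline, d = h/sinθ = 1.24/sin24.8° ≈ 2.96 m.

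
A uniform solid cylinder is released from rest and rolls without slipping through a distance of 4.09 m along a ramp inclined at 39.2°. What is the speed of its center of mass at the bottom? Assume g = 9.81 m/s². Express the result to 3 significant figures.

v ≈ 5.81 m/s

For this body I = (1/2)MR², i.e. k = I/(MR²) = 0.5.
Pure rolling means v = ωR; then KE = ½Mv² + ½I(v/R)² = ½(1+k)Mv² = (3/4)Mv².
The vertical drop is h = L sinθ = 4.09 × sin39.2° = 2.585 m.
Energy conservation: Mgh = (3/4)Mv², so v = √(2gh/(1+k)) = √(2 × 9.81 × 2.585 / 1.5) ≈ 5.81 m/s.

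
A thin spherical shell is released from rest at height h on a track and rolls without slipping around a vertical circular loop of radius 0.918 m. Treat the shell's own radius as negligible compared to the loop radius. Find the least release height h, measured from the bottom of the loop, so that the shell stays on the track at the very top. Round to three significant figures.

With I = (2/3)MR², the ratio k = I/(MR²) is 2/3.
At the top of the loop, the minimum-contact condition is Mg = Mv_top²/r, so v_top² = gr.
With ω = v/R, the kinetic energy at speed v is ½(1+k)Mv² = (5/6)Mv².
Energy conservation from release (height h) to the top (height 2r): Mgh = Mg(2r) + (5/6)M·gr.
Thus h_min = 2r + (1+k)r/2 = r(2 + 1.667/2) = 0.918 × 2.833 ≈ 2.60 m.

h_min ≈ 2.60 m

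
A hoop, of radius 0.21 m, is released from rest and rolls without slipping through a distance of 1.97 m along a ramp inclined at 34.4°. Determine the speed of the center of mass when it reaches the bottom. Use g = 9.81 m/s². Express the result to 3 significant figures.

v ≈ 3.30 m/s

The moment of inertia is MR², giving k ≡ I/(MR²) = 1.
Rolling without slipping gives ω = v/R, so the total kinetic energy is ½Mv² + ½Iω² = ½(1+k)Mv² = Mv².
The vertical drop is h = L sinθ = 1.97 × sin34.4° = 1.113 m.
Setting Mgh = Mv² gives v = √(2gh/(1+k)) = √(2·9.81·1.113/2) ≈ 3.30 m/s.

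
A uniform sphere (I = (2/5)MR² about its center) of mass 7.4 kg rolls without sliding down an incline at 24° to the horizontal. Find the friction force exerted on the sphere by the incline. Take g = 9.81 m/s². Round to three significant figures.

For this body I = (2/5)MR², i.e. k = I/(MR²) = 0.4.
Along the incline Mg sinθ − f = Ma, and torque about the center fR = Iα = kMR²(a/R) gives f = kMa.
Combining, a = g sinθ/(1+k) and f = kMa = kMg sinθ/(1+k).
f = 0.4 × 7.4 × 9.81 × sin24° / 1.4 ≈ 8.44 N.

f ≈ 8.44 N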